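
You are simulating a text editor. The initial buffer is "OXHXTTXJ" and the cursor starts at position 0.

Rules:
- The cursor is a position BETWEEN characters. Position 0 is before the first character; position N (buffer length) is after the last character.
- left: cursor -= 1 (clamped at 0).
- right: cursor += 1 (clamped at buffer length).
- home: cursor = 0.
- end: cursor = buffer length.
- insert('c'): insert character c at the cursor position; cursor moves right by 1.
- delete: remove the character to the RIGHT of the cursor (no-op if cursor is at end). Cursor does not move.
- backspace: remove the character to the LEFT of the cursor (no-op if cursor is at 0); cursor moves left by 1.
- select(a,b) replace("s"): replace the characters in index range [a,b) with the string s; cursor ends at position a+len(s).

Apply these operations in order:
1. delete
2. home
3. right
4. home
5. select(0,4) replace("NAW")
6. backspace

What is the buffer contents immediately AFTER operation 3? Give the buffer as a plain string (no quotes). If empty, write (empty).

Answer: XHXTTXJ

Derivation:
After op 1 (delete): buf='XHXTTXJ' cursor=0
After op 2 (home): buf='XHXTTXJ' cursor=0
After op 3 (right): buf='XHXTTXJ' cursor=1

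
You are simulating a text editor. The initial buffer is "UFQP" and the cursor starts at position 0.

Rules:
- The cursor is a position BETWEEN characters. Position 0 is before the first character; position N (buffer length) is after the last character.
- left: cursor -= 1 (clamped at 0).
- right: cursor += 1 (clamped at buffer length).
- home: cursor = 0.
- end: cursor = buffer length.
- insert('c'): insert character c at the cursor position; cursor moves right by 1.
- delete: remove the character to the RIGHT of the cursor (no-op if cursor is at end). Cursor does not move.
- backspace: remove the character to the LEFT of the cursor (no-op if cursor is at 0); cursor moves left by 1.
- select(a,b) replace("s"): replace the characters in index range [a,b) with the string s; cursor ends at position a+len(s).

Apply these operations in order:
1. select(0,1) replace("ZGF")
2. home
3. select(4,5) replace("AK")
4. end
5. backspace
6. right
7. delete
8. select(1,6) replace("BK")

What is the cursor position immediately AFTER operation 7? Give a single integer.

After op 1 (select(0,1) replace("ZGF")): buf='ZGFFQP' cursor=3
After op 2 (home): buf='ZGFFQP' cursor=0
After op 3 (select(4,5) replace("AK")): buf='ZGFFAKP' cursor=6
After op 4 (end): buf='ZGFFAKP' cursor=7
After op 5 (backspace): buf='ZGFFAK' cursor=6
After op 6 (right): buf='ZGFFAK' cursor=6
After op 7 (delete): buf='ZGFFAK' cursor=6

Answer: 6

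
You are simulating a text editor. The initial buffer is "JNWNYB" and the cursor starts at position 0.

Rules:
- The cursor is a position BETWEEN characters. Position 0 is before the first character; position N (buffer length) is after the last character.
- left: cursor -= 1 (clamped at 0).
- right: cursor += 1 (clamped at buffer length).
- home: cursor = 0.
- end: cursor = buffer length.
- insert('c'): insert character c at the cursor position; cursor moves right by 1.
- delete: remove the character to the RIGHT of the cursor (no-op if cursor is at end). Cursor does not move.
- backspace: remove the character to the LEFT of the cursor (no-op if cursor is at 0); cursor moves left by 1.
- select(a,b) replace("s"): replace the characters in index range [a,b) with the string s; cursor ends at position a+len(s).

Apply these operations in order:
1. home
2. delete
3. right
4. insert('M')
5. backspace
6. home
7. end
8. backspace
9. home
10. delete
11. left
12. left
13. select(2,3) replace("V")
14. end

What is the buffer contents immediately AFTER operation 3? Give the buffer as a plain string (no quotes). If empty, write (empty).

After op 1 (home): buf='JNWNYB' cursor=0
After op 2 (delete): buf='NWNYB' cursor=0
After op 3 (right): buf='NWNYB' cursor=1

Answer: NWNYB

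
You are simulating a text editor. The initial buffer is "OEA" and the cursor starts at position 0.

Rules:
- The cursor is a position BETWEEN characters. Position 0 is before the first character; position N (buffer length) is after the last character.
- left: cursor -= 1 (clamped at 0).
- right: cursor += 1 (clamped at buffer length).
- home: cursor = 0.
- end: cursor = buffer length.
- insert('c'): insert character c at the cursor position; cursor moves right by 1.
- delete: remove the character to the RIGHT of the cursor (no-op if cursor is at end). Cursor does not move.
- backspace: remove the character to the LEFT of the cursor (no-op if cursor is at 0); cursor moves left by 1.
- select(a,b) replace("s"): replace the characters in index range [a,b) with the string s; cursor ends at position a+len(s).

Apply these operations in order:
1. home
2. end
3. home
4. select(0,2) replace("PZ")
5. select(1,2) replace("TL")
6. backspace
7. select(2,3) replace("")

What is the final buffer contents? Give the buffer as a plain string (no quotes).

After op 1 (home): buf='OEA' cursor=0
After op 2 (end): buf='OEA' cursor=3
After op 3 (home): buf='OEA' cursor=0
After op 4 (select(0,2) replace("PZ")): buf='PZA' cursor=2
After op 5 (select(1,2) replace("TL")): buf='PTLA' cursor=3
After op 6 (backspace): buf='PTA' cursor=2
After op 7 (select(2,3) replace("")): buf='PT' cursor=2

Answer: PT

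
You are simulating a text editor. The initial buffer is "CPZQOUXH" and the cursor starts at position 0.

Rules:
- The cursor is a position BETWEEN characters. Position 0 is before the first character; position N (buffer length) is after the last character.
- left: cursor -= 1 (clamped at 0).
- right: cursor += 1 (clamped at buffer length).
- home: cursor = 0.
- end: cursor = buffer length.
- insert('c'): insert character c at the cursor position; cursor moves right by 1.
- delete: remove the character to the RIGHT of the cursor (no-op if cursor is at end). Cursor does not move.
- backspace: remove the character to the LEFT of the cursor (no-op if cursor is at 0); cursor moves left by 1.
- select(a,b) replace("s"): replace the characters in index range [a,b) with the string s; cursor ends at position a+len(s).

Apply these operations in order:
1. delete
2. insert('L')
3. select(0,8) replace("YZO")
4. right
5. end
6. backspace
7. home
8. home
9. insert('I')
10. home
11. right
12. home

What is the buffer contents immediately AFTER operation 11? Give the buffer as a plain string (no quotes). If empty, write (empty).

After op 1 (delete): buf='PZQOUXH' cursor=0
After op 2 (insert('L')): buf='LPZQOUXH' cursor=1
After op 3 (select(0,8) replace("YZO")): buf='YZO' cursor=3
After op 4 (right): buf='YZO' cursor=3
After op 5 (end): buf='YZO' cursor=3
After op 6 (backspace): buf='YZ' cursor=2
After op 7 (home): buf='YZ' cursor=0
After op 8 (home): buf='YZ' cursor=0
After op 9 (insert('I')): buf='IYZ' cursor=1
After op 10 (home): buf='IYZ' cursor=0
After op 11 (right): buf='IYZ' cursor=1

Answer: IYZ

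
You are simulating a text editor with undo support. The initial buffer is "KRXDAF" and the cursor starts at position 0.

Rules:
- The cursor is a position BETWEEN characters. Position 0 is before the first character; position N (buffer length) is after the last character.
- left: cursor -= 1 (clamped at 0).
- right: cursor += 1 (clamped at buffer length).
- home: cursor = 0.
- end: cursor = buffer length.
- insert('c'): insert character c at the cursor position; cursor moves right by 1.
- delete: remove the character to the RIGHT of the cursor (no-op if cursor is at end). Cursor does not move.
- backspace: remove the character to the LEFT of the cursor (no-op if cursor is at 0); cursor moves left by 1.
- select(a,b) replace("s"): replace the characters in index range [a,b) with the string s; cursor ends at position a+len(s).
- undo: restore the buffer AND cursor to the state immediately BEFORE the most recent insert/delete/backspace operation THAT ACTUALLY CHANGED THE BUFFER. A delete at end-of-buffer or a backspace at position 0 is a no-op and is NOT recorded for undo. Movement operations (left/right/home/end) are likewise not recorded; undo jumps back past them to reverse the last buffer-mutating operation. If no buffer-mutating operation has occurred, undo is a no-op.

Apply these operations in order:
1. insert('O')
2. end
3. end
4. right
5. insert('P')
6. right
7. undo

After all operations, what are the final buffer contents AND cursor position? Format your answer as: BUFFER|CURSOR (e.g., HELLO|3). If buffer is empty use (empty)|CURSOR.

After op 1 (insert('O')): buf='OKRXDAF' cursor=1
After op 2 (end): buf='OKRXDAF' cursor=7
After op 3 (end): buf='OKRXDAF' cursor=7
After op 4 (right): buf='OKRXDAF' cursor=7
After op 5 (insert('P')): buf='OKRXDAFP' cursor=8
After op 6 (right): buf='OKRXDAFP' cursor=8
After op 7 (undo): buf='OKRXDAF' cursor=7

Answer: OKRXDAF|7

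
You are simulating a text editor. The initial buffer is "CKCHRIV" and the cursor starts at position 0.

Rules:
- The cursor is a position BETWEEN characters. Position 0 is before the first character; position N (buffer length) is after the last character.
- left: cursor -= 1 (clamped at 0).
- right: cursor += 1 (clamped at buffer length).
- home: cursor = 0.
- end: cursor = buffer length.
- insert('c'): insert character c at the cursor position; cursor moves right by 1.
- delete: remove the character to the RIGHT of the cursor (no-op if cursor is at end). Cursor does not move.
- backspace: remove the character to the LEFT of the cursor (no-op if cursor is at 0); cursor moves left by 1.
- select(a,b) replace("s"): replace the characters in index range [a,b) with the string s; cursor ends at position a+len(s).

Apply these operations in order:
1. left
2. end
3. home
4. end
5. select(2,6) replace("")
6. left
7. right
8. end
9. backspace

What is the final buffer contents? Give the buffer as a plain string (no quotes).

Answer: CK

Derivation:
After op 1 (left): buf='CKCHRIV' cursor=0
After op 2 (end): buf='CKCHRIV' cursor=7
After op 3 (home): buf='CKCHRIV' cursor=0
After op 4 (end): buf='CKCHRIV' cursor=7
After op 5 (select(2,6) replace("")): buf='CKV' cursor=2
After op 6 (left): buf='CKV' cursor=1
After op 7 (right): buf='CKV' cursor=2
After op 8 (end): buf='CKV' cursor=3
After op 9 (backspace): buf='CK' cursor=2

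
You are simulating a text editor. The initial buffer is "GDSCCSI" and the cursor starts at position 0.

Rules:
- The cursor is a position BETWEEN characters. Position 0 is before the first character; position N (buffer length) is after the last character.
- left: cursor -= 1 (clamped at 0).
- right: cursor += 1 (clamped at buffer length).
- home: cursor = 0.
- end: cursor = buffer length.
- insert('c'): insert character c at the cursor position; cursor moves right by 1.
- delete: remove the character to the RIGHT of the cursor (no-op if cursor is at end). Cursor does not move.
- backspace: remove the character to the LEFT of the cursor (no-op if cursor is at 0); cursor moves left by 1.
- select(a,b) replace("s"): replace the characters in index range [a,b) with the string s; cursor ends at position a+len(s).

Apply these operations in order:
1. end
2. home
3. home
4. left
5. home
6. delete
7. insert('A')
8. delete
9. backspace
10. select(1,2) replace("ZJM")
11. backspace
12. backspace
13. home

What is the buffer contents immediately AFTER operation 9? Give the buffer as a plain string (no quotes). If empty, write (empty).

Answer: SCCSI

Derivation:
After op 1 (end): buf='GDSCCSI' cursor=7
After op 2 (home): buf='GDSCCSI' cursor=0
After op 3 (home): buf='GDSCCSI' cursor=0
After op 4 (left): buf='GDSCCSI' cursor=0
After op 5 (home): buf='GDSCCSI' cursor=0
After op 6 (delete): buf='DSCCSI' cursor=0
After op 7 (insert('A')): buf='ADSCCSI' cursor=1
After op 8 (delete): buf='ASCCSI' cursor=1
After op 9 (backspace): buf='SCCSI' cursor=0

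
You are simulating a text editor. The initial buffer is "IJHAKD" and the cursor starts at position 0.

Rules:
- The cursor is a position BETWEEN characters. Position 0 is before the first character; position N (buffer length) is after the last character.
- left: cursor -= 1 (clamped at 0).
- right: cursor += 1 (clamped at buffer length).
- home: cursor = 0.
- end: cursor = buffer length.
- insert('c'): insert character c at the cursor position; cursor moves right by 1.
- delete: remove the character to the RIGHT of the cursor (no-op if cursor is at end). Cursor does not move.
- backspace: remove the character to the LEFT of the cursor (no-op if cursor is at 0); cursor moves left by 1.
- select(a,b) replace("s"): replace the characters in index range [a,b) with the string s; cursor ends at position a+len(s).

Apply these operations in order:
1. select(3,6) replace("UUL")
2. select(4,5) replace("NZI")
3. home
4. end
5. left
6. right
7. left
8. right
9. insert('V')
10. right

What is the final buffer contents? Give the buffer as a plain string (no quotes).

After op 1 (select(3,6) replace("UUL")): buf='IJHUUL' cursor=6
After op 2 (select(4,5) replace("NZI")): buf='IJHUNZIL' cursor=7
After op 3 (home): buf='IJHUNZIL' cursor=0
After op 4 (end): buf='IJHUNZIL' cursor=8
After op 5 (left): buf='IJHUNZIL' cursor=7
After op 6 (right): buf='IJHUNZIL' cursor=8
After op 7 (left): buf='IJHUNZIL' cursor=7
After op 8 (right): buf='IJHUNZIL' cursor=8
After op 9 (insert('V')): buf='IJHUNZILV' cursor=9
After op 10 (right): buf='IJHUNZILV' cursor=9

Answer: IJHUNZILV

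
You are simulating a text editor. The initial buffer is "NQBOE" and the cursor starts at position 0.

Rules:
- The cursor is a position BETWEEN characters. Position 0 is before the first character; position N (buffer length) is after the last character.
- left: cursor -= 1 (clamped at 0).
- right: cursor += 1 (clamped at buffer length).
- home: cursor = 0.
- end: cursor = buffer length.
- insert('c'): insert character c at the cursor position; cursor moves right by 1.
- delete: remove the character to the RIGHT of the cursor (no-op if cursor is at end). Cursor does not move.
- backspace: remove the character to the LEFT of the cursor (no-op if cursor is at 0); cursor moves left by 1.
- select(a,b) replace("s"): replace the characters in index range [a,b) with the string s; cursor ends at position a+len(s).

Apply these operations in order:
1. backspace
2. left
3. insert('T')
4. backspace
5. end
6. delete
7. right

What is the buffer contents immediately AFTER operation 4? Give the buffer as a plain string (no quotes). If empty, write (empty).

Answer: NQBOE

Derivation:
After op 1 (backspace): buf='NQBOE' cursor=0
After op 2 (left): buf='NQBOE' cursor=0
After op 3 (insert('T')): buf='TNQBOE' cursor=1
After op 4 (backspace): buf='NQBOE' cursor=0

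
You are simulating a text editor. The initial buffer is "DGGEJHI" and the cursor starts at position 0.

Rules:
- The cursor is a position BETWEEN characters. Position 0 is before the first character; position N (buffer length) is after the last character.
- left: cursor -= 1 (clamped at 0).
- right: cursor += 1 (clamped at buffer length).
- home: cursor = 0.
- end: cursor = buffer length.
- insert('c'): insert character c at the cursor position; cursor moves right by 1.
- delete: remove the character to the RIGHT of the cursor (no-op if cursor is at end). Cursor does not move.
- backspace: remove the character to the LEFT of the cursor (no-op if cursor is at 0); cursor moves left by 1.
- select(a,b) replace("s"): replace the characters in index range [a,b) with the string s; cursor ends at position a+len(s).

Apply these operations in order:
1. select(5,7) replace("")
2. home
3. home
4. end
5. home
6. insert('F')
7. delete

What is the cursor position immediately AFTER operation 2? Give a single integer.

Answer: 0

Derivation:
After op 1 (select(5,7) replace("")): buf='DGGEJ' cursor=5
After op 2 (home): buf='DGGEJ' cursor=0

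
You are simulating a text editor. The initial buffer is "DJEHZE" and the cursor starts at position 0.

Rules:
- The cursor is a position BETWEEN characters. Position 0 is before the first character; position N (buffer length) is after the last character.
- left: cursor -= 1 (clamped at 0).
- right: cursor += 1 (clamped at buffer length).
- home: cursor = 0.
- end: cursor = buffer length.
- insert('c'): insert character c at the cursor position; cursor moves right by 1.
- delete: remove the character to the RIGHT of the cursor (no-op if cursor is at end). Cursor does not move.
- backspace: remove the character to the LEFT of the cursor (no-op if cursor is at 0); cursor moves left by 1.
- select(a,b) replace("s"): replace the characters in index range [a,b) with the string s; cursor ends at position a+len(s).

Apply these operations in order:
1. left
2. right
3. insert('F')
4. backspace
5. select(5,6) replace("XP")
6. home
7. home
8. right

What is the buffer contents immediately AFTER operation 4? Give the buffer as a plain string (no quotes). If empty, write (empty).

After op 1 (left): buf='DJEHZE' cursor=0
After op 2 (right): buf='DJEHZE' cursor=1
After op 3 (insert('F')): buf='DFJEHZE' cursor=2
After op 4 (backspace): buf='DJEHZE' cursor=1

Answer: DJEHZE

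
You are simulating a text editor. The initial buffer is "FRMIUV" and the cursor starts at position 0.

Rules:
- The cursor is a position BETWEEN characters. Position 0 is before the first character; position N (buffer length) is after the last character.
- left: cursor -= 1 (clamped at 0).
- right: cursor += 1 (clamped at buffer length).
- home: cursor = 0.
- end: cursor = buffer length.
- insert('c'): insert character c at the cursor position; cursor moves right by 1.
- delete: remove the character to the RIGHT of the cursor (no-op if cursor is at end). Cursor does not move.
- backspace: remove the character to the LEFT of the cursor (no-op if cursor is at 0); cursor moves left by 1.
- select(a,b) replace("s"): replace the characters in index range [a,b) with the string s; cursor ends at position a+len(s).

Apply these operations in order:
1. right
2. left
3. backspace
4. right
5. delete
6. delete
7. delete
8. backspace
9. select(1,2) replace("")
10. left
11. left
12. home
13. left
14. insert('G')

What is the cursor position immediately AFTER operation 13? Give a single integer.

After op 1 (right): buf='FRMIUV' cursor=1
After op 2 (left): buf='FRMIUV' cursor=0
After op 3 (backspace): buf='FRMIUV' cursor=0
After op 4 (right): buf='FRMIUV' cursor=1
After op 5 (delete): buf='FMIUV' cursor=1
After op 6 (delete): buf='FIUV' cursor=1
After op 7 (delete): buf='FUV' cursor=1
After op 8 (backspace): buf='UV' cursor=0
After op 9 (select(1,2) replace("")): buf='U' cursor=1
After op 10 (left): buf='U' cursor=0
After op 11 (left): buf='U' cursor=0
After op 12 (home): buf='U' cursor=0
After op 13 (left): buf='U' cursor=0

Answer: 0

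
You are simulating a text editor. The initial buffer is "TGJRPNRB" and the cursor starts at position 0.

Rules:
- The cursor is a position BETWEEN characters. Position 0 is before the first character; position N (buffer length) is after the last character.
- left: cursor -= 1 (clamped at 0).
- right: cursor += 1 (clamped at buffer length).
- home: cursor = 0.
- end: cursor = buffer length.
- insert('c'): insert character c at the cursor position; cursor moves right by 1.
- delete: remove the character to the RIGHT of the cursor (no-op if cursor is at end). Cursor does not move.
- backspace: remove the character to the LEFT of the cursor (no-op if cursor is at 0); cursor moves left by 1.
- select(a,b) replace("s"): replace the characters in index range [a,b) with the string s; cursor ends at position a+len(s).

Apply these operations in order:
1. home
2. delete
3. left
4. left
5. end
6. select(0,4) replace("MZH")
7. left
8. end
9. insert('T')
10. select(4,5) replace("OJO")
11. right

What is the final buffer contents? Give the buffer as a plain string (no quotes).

After op 1 (home): buf='TGJRPNRB' cursor=0
After op 2 (delete): buf='GJRPNRB' cursor=0
After op 3 (left): buf='GJRPNRB' cursor=0
After op 4 (left): buf='GJRPNRB' cursor=0
After op 5 (end): buf='GJRPNRB' cursor=7
After op 6 (select(0,4) replace("MZH")): buf='MZHNRB' cursor=3
After op 7 (left): buf='MZHNRB' cursor=2
After op 8 (end): buf='MZHNRB' cursor=6
After op 9 (insert('T')): buf='MZHNRBT' cursor=7
After op 10 (select(4,5) replace("OJO")): buf='MZHNOJOBT' cursor=7
After op 11 (right): buf='MZHNOJOBT' cursor=8

Answer: MZHNOJOBT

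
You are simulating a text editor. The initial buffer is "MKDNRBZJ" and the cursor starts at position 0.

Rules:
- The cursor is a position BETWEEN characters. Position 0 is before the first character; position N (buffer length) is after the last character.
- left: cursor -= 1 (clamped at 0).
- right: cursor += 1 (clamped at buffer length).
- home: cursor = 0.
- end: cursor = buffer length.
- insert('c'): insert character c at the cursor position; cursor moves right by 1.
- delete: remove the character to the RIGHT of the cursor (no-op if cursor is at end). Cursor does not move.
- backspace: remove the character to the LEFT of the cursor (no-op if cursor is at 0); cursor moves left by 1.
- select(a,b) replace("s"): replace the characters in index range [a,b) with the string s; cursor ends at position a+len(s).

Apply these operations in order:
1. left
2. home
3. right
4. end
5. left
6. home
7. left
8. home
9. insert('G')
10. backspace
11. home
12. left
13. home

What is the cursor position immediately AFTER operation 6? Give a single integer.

Answer: 0

Derivation:
After op 1 (left): buf='MKDNRBZJ' cursor=0
After op 2 (home): buf='MKDNRBZJ' cursor=0
After op 3 (right): buf='MKDNRBZJ' cursor=1
After op 4 (end): buf='MKDNRBZJ' cursor=8
After op 5 (left): buf='MKDNRBZJ' cursor=7
After op 6 (home): buf='MKDNRBZJ' cursor=0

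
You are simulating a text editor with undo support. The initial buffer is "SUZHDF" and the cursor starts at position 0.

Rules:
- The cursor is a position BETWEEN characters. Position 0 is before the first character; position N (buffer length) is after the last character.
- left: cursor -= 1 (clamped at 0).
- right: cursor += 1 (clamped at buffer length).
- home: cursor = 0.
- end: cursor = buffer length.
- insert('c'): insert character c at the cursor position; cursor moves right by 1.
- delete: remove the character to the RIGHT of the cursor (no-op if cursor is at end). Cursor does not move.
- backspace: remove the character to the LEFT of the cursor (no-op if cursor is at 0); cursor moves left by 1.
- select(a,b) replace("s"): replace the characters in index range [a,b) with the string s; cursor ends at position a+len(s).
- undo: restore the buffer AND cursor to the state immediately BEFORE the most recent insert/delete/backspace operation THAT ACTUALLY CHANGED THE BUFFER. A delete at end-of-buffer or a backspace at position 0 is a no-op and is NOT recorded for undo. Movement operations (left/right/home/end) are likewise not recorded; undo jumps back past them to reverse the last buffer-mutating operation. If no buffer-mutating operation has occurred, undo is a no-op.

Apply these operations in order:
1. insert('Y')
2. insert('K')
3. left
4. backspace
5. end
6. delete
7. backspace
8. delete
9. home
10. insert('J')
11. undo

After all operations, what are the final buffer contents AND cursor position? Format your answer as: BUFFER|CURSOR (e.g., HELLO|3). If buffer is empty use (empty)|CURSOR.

After op 1 (insert('Y')): buf='YSUZHDF' cursor=1
After op 2 (insert('K')): buf='YKSUZHDF' cursor=2
After op 3 (left): buf='YKSUZHDF' cursor=1
After op 4 (backspace): buf='KSUZHDF' cursor=0
After op 5 (end): buf='KSUZHDF' cursor=7
After op 6 (delete): buf='KSUZHDF' cursor=7
After op 7 (backspace): buf='KSUZHD' cursor=6
After op 8 (delete): buf='KSUZHD' cursor=6
After op 9 (home): buf='KSUZHD' cursor=0
After op 10 (insert('J')): buf='JKSUZHD' cursor=1
After op 11 (undo): buf='KSUZHD' cursor=0

Answer: KSUZHD|0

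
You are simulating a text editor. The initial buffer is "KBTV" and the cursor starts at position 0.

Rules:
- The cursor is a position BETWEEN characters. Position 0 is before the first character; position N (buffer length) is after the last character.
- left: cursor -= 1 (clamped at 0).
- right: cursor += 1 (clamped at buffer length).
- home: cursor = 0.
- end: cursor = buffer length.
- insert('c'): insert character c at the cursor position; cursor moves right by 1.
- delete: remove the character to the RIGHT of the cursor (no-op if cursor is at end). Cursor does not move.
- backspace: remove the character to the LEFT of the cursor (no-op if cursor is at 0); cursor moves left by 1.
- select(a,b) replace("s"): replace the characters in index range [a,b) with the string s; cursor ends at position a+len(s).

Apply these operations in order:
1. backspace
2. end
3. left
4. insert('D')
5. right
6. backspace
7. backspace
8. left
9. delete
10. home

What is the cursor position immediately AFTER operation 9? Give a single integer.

After op 1 (backspace): buf='KBTV' cursor=0
After op 2 (end): buf='KBTV' cursor=4
After op 3 (left): buf='KBTV' cursor=3
After op 4 (insert('D')): buf='KBTDV' cursor=4
After op 5 (right): buf='KBTDV' cursor=5
After op 6 (backspace): buf='KBTD' cursor=4
After op 7 (backspace): buf='KBT' cursor=3
After op 8 (left): buf='KBT' cursor=2
After op 9 (delete): buf='KB' cursor=2

Answer: 2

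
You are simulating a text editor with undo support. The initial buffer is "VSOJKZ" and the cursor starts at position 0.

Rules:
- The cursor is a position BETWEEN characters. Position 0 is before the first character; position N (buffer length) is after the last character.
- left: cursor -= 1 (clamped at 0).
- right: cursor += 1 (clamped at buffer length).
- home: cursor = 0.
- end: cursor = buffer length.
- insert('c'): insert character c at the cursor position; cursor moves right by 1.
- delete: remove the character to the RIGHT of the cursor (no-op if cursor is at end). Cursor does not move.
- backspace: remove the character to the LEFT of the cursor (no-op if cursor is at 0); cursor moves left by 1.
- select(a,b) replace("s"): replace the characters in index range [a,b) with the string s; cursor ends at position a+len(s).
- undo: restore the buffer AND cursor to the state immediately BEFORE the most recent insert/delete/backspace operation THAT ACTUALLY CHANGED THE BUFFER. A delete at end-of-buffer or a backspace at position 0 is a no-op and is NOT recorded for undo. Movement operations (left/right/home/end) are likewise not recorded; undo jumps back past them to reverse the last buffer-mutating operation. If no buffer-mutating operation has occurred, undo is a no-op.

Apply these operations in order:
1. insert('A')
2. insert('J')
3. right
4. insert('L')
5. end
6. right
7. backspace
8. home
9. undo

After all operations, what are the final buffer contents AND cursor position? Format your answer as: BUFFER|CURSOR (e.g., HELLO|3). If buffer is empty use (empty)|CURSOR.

Answer: AJVLSOJKZ|9

Derivation:
After op 1 (insert('A')): buf='AVSOJKZ' cursor=1
After op 2 (insert('J')): buf='AJVSOJKZ' cursor=2
After op 3 (right): buf='AJVSOJKZ' cursor=3
After op 4 (insert('L')): buf='AJVLSOJKZ' cursor=4
After op 5 (end): buf='AJVLSOJKZ' cursor=9
After op 6 (right): buf='AJVLSOJKZ' cursor=9
After op 7 (backspace): buf='AJVLSOJK' cursor=8
After op 8 (home): buf='AJVLSOJK' cursor=0
After op 9 (undo): buf='AJVLSOJKZ' cursor=9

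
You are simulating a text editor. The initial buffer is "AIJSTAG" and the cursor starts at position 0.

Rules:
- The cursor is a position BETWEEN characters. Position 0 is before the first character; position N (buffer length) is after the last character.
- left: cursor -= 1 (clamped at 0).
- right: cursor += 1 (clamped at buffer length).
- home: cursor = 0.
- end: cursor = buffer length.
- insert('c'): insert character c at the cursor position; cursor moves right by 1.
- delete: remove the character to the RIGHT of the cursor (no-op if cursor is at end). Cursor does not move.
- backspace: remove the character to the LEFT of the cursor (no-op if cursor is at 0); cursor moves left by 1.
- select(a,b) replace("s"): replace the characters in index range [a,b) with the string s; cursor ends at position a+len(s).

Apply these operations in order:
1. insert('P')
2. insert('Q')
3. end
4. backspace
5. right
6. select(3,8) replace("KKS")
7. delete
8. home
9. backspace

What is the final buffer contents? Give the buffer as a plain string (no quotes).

Answer: PQAKKS

Derivation:
After op 1 (insert('P')): buf='PAIJSTAG' cursor=1
After op 2 (insert('Q')): buf='PQAIJSTAG' cursor=2
After op 3 (end): buf='PQAIJSTAG' cursor=9
After op 4 (backspace): buf='PQAIJSTA' cursor=8
After op 5 (right): buf='PQAIJSTA' cursor=8
After op 6 (select(3,8) replace("KKS")): buf='PQAKKS' cursor=6
After op 7 (delete): buf='PQAKKS' cursor=6
After op 8 (home): buf='PQAKKS' cursor=0
After op 9 (backspace): buf='PQAKKS' cursor=0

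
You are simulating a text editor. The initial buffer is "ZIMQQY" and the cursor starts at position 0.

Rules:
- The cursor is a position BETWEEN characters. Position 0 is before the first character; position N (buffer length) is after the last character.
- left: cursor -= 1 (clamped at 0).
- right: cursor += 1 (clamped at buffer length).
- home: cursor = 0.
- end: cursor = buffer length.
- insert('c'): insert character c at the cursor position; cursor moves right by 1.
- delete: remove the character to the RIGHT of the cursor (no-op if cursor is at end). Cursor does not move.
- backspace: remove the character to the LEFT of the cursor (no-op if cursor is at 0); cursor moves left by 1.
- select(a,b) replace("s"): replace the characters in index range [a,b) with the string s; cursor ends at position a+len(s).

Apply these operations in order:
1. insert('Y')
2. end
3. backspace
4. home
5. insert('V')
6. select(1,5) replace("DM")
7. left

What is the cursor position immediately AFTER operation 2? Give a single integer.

After op 1 (insert('Y')): buf='YZIMQQY' cursor=1
After op 2 (end): buf='YZIMQQY' cursor=7

Answer: 7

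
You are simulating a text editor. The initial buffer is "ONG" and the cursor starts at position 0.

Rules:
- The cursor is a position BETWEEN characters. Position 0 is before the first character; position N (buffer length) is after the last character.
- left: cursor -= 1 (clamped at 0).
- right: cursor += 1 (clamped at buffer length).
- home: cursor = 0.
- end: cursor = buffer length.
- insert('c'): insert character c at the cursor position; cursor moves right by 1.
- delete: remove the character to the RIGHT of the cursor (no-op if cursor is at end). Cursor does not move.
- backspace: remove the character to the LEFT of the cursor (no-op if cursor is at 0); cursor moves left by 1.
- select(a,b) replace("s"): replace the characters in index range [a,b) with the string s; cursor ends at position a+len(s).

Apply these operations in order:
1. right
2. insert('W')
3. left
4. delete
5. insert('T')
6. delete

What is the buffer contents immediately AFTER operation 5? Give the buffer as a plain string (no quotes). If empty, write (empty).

After op 1 (right): buf='ONG' cursor=1
After op 2 (insert('W')): buf='OWNG' cursor=2
After op 3 (left): buf='OWNG' cursor=1
After op 4 (delete): buf='ONG' cursor=1
After op 5 (insert('T')): buf='OTNG' cursor=2

Answer: OTNG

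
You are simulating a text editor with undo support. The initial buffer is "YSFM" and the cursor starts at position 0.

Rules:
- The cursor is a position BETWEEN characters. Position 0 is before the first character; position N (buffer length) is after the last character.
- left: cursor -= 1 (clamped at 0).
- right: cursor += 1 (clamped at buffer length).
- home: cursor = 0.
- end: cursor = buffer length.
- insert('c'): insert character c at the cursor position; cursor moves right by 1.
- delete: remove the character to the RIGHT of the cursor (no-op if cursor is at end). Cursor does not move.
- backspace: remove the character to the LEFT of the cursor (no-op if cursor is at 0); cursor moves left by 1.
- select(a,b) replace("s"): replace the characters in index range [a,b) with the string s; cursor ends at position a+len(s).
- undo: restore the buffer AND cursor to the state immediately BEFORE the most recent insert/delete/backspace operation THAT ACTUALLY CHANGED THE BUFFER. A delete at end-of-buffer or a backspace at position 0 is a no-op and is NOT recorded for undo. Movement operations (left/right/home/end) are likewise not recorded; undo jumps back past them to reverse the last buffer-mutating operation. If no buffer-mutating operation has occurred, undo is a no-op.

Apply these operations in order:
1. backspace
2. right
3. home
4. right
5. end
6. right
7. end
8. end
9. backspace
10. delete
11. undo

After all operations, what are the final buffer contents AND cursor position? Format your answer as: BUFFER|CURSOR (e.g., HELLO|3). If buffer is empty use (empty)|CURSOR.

After op 1 (backspace): buf='YSFM' cursor=0
After op 2 (right): buf='YSFM' cursor=1
After op 3 (home): buf='YSFM' cursor=0
After op 4 (right): buf='YSFM' cursor=1
After op 5 (end): buf='YSFM' cursor=4
After op 6 (right): buf='YSFM' cursor=4
After op 7 (end): buf='YSFM' cursor=4
After op 8 (end): buf='YSFM' cursor=4
After op 9 (backspace): buf='YSF' cursor=3
After op 10 (delete): buf='YSF' cursor=3
After op 11 (undo): buf='YSFM' cursor=4

Answer: YSFM|4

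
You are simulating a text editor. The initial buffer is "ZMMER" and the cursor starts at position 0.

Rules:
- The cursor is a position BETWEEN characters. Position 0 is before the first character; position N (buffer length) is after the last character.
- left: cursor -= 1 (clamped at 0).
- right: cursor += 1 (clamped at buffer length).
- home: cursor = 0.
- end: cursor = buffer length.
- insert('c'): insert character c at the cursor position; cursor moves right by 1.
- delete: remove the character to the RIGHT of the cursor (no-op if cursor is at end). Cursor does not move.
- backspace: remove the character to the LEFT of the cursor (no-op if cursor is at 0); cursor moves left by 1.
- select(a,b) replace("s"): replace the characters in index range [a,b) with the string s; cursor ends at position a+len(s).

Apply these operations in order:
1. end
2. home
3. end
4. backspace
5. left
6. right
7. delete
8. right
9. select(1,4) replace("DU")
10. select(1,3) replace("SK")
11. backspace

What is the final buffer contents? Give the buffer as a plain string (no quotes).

After op 1 (end): buf='ZMMER' cursor=5
After op 2 (home): buf='ZMMER' cursor=0
After op 3 (end): buf='ZMMER' cursor=5
After op 4 (backspace): buf='ZMME' cursor=4
After op 5 (left): buf='ZMME' cursor=3
After op 6 (right): buf='ZMME' cursor=4
After op 7 (delete): buf='ZMME' cursor=4
After op 8 (right): buf='ZMME' cursor=4
After op 9 (select(1,4) replace("DU")): buf='ZDU' cursor=3
After op 10 (select(1,3) replace("SK")): buf='ZSK' cursor=3
After op 11 (backspace): buf='ZS' cursor=2

Answer: ZS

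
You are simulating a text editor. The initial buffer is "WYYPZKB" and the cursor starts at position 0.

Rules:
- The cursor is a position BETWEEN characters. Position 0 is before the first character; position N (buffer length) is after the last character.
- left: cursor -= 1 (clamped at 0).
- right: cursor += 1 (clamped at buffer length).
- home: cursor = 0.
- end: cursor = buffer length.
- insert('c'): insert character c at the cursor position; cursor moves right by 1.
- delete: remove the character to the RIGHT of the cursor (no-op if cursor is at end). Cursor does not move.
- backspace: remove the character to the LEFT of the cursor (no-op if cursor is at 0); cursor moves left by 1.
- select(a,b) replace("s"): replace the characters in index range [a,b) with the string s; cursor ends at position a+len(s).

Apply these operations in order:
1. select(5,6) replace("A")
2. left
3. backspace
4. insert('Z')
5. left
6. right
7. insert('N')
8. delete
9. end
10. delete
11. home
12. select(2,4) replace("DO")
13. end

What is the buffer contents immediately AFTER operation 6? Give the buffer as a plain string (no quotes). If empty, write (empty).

Answer: WYYPZAB

Derivation:
After op 1 (select(5,6) replace("A")): buf='WYYPZAB' cursor=6
After op 2 (left): buf='WYYPZAB' cursor=5
After op 3 (backspace): buf='WYYPAB' cursor=4
After op 4 (insert('Z')): buf='WYYPZAB' cursor=5
After op 5 (left): buf='WYYPZAB' cursor=4
After op 6 (right): buf='WYYPZAB' cursor=5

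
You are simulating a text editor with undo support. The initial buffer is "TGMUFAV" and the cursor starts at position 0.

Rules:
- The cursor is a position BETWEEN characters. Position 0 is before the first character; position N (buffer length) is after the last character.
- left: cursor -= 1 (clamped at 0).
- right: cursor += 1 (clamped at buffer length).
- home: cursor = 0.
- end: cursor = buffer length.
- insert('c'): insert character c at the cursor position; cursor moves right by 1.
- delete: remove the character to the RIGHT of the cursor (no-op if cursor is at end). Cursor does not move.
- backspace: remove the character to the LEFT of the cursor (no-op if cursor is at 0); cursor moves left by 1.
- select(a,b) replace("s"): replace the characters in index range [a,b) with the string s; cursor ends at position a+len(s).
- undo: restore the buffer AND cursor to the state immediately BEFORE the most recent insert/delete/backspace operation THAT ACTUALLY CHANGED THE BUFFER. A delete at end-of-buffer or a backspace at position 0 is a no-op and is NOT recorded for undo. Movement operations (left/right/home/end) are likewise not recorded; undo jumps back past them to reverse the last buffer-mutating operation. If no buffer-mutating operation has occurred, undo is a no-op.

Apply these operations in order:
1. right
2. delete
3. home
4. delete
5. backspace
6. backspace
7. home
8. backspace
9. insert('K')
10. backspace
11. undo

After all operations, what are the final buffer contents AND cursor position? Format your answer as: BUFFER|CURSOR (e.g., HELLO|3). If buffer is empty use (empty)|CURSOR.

After op 1 (right): buf='TGMUFAV' cursor=1
After op 2 (delete): buf='TMUFAV' cursor=1
After op 3 (home): buf='TMUFAV' cursor=0
After op 4 (delete): buf='MUFAV' cursor=0
After op 5 (backspace): buf='MUFAV' cursor=0
After op 6 (backspace): buf='MUFAV' cursor=0
After op 7 (home): buf='MUFAV' cursor=0
After op 8 (backspace): buf='MUFAV' cursor=0
After op 9 (insert('K')): buf='KMUFAV' cursor=1
After op 10 (backspace): buf='MUFAV' cursor=0
After op 11 (undo): buf='KMUFAV' cursor=1

Answer: KMUFAV|1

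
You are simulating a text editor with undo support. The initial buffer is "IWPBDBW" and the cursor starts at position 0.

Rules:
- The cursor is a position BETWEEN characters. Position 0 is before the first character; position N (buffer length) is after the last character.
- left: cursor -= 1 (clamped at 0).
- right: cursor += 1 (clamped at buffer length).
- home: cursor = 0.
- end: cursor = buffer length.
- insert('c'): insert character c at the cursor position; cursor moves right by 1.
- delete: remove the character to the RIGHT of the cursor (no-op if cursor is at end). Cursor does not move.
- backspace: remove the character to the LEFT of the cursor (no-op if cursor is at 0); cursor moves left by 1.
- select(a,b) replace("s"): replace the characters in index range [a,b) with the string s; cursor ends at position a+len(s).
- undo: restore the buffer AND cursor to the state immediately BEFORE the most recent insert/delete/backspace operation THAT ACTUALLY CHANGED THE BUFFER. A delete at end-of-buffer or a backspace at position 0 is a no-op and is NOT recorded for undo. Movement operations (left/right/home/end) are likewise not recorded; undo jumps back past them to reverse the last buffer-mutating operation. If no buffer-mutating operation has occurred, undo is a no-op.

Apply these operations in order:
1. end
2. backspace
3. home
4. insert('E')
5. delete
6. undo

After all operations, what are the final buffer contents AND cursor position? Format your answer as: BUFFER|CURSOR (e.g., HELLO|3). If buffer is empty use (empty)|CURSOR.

After op 1 (end): buf='IWPBDBW' cursor=7
After op 2 (backspace): buf='IWPBDB' cursor=6
After op 3 (home): buf='IWPBDB' cursor=0
After op 4 (insert('E')): buf='EIWPBDB' cursor=1
After op 5 (delete): buf='EWPBDB' cursor=1
After op 6 (undo): buf='EIWPBDB' cursor=1

Answer: EIWPBDB|1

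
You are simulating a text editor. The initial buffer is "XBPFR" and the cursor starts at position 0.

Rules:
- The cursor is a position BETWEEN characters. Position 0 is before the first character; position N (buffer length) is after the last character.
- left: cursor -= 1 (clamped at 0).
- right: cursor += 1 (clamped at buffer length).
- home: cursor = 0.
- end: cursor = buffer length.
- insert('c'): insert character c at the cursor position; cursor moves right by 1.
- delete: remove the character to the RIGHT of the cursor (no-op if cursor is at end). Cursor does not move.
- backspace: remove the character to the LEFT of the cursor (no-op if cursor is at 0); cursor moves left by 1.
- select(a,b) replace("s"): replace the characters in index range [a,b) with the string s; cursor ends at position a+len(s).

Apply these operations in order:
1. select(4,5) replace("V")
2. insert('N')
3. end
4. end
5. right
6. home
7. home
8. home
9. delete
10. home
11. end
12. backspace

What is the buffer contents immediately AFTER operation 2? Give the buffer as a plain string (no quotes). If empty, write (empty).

Answer: XBPFVN

Derivation:
After op 1 (select(4,5) replace("V")): buf='XBPFV' cursor=5
After op 2 (insert('N')): buf='XBPFVN' cursor=6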